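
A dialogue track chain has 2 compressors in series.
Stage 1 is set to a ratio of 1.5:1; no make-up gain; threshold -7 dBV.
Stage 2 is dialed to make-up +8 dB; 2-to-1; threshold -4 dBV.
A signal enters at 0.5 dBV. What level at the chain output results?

Stage 1: overshoot 7.5 dB → 7.5/1.5 = 5 dB → -2 dBV.
Stage 2: 2 dB above -4 dBV, reduced 2:1 to 1 dB above → -3 dBV; +8 dB make-up → 5 dBV.

5 dBV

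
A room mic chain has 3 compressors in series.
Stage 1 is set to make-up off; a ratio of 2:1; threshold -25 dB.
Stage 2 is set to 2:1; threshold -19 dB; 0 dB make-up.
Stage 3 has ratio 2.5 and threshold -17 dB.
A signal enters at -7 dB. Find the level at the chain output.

-17.5 dB

Stage 1: 18 dB above -25 dB, reduced 2:1 to 9 dB above → -16 dB.
Stage 2: 3 dB above -19 dB, reduced 2:1 to 1.5 dB above → -17.5 dB.
Stage 3: -17.5 dB ≤ -17 dB, so stage 3 doesn't engage; output -17.5 dB.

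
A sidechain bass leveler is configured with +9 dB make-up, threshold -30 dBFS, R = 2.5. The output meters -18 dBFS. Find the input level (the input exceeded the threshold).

-22.5 dBFS

Remove make-up: -18 − 9 = -27 dBFS.
Post-compression overshoot = -27 − (-30) = 3 dB.
Undo the ratio: input overshoot = 3 × 2.5 = 7.5 dB, giving input = -22.5 dBFS.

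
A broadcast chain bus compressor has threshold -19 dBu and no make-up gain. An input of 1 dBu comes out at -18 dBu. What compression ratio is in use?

20:1

Input overshoot = 1 − (-19) = 20 dB; output overshoot = -18 − (-19) = 1 dB.
Ratio = 20 / 1 = 20.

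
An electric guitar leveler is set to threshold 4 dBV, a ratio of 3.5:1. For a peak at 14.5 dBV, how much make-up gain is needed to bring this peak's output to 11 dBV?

Without make-up, output = threshold + overshoot/3.5 = 4 + 3 = 7 dBV.
Gap to target: 4 dB.

4 dB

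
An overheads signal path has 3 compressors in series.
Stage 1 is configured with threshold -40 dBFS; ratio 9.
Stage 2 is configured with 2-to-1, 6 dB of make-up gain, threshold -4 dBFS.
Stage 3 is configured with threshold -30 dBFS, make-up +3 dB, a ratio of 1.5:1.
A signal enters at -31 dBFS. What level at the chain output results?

Stage 1: 9 dB above -40 dBFS, reduced 9:1 to 1 dB above → -39 dBFS.
Stage 2: below threshold (-39 ≤ -4); passes unchanged; make-up brings it to -33 dBFS.
Stage 3: -33 dBFS is at or below the -30 dBFS threshold — no compression; make-up brings it to -30 dBFS.

-30 dBFS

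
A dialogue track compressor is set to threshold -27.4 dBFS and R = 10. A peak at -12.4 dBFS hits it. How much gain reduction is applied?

13.5 dB

-12.4 dBFS exceeds the threshold by 15 dB.
A 10:1 ratio leaves 1.5 dB of that excess.
GR = overshoot in − overshoot out = 15 − 1.5 = 13.5 dB.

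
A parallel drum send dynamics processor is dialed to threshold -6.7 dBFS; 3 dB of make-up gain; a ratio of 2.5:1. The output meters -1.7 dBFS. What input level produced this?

-1.7 dBFS

Stripping the +3 dB make-up gives -4.7 dBFS at the gain stage.
Post-compression overshoot = -4.7 − (-6.7) = 2 dB.
Before 2.5:1 compression the overshoot was 2 × 2.5 = 5 dB, so input = -6.7 + 5 = -1.7 dBFS.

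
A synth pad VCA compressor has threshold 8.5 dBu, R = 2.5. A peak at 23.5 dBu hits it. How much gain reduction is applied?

9 dB

Overshoot = 23.5 − 8.5 = 15 dB.
After 2.5:1 compression the overshoot becomes 15/2.5 = 6 dB.
Gain reduction = 15 − 6 = 9 dB.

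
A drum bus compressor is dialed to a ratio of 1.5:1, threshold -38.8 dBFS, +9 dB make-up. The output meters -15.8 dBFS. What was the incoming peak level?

-17.8 dBFS

Stripping the +9 dB make-up gives -24.8 dBFS at the gain stage.
Post-compression overshoot = -24.8 − (-38.8) = 14 dB.
Input overshoot = R × output overshoot = 21 dB → input = -38.8 + 21 = -17.8 dBFS.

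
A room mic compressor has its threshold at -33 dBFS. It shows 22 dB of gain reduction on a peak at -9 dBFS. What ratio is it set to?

Input overshoot = -9 − (-33) = 24 dB.
Output overshoot = 24 − 22 = 2 dB.
Ratio = input overshoot / output overshoot = 24 / 2 = 12.

12:1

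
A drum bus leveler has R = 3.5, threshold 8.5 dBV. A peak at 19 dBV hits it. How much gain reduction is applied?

19 dBV exceeds the threshold by 10.5 dB.
After 3.5:1 compression the overshoot becomes 10.5/3.5 = 3 dB.
Gain reduction = 10.5 − 3 = 7.5 dB.

7.5 dB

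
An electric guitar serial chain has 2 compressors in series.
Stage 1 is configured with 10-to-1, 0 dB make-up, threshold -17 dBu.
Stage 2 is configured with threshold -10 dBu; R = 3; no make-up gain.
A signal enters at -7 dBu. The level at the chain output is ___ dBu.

-16 dBu

Stage 1: -7 dBu is 10 dB over -17 dBu; at 10:1 that becomes 1 dB over, giving -16 dBu.
Stage 2: -16 dBu is at or below the -10 dBu threshold — no compression; output -16 dBu.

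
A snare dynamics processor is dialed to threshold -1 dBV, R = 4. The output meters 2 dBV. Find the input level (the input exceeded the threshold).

The compressed level sits 2 − (-1) = 3 dB over threshold.
Input overshoot = R × output overshoot = 12 dB → input = -1 + 12 = 11 dBV.

11 dBV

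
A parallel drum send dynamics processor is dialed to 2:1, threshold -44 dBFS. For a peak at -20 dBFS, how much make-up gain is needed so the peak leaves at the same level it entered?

12 dB

Without make-up, output = threshold + overshoot/2 = -44 + 12 = -32 dBFS.
Gap to target: 12 dB.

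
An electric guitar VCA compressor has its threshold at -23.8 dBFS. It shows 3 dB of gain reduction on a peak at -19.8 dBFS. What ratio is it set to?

Input overshoot = -19.8 − (-23.8) = 4 dB.
Output overshoot = 4 − 3 = 1 dB.
Ratio = input overshoot / output overshoot = 4 / 1 = 4.

4:1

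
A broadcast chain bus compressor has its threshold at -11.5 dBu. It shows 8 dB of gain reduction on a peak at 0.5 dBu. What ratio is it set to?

3:1

Input overshoot = 0.5 − (-11.5) = 12 dB.
Output overshoot = 12 − 8 = 4 dB.
Ratio = input overshoot / output overshoot = 12 / 4 = 3.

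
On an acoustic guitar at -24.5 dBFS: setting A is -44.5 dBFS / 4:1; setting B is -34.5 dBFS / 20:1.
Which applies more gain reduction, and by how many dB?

A, by 5.5 dB

A: 20 dB over, compressed to 5 dB over, so 15 dB of GR.
B: 10 dB over, compressed to 0.5 dB over, so 9.5 dB of GR.
Difference: 5.5 dB in favour of A.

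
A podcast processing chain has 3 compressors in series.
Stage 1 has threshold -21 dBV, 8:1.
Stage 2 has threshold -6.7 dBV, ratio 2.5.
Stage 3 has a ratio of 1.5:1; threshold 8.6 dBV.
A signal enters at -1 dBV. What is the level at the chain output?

Stage 1: -1 dBV is 20 dB over -21 dBV; at 8:1 that becomes 2.5 dB over, giving -18.5 dBV.
Stage 2: -18.5 dBV ≤ -6.7 dBV, so stage 2 doesn't engage; output -18.5 dBV.
Stage 3: -18.5 dBV ≤ 8.6 dBV, so stage 3 doesn't engage; output -18.5 dBV.

-18.5 dBV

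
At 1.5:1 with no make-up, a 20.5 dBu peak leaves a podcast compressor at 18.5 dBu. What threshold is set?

14.5 dBu

Gain reduction = 20.5 − 18.5 = 2 dB; output overshoot = GR / (R − 1) = 2 / 0.5 = 4 dB.
Threshold = output − output overshoot = 18.5 − 4 = 14.5 dBu.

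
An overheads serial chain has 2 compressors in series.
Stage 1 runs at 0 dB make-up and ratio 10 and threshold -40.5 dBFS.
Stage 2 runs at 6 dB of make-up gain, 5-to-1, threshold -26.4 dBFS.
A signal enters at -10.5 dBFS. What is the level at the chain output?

Stage 1: -10.5 dBFS is 30 dB over -40.5 dBFS; at 10:1 that becomes 3 dB over, giving -37.5 dBFS.
Stage 2: -37.5 dBFS is at or below the -26.4 dBFS threshold — no compression; make-up brings it to -31.5 dBFS.

-31.5 dBFS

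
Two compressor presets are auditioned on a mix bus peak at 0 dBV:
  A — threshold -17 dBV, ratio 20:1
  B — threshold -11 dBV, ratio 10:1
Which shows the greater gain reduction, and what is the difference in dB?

A: GR = 17 − 17/20 = 16.15 dB.
B: GR = 11 − 11/10 = 9.9 dB.
Difference: 6.25 dB in favour of A.

A, by 6.25 dB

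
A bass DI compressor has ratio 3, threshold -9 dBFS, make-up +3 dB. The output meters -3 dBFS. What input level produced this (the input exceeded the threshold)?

0 dBFS

Before make-up, the level was -3 − 3 = -6 dBFS.
Post-compression overshoot = -6 − (-9) = 3 dB.
Before 3:1 compression the overshoot was 3 × 3 = 9 dB, so input = -9 + 9 = 0 dBFS.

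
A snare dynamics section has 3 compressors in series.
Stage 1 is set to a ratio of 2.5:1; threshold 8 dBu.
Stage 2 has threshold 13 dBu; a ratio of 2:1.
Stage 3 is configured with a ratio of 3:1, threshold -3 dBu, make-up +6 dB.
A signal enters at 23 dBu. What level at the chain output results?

Stage 1: 23 dBu is 15 dB over 8 dBu; at 2.5:1 that becomes 6 dB over, giving 14 dBu.
Stage 2: overshoot 1 dB → 1/2 = 0.5 dB → 13.5 dBu.
Stage 3: 13.5 dBu is 16.5 dB over -3 dBu; at 3:1 that becomes 5.5 dB over, giving 2.5 dBu; +6 dB make-up → 8.5 dBu.

8.5 dBu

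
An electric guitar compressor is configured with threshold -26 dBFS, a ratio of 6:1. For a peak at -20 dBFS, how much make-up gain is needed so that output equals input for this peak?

5 dB

Overshoot 6 dB → 6/6 = 1 dB after compression, so the compressed level is -26 + 1 = -25 dBFS.
Make-up = target − compressed = -20 − (-25) = 5 dB.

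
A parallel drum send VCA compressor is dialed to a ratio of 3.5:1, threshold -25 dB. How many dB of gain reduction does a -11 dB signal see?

The signal is 14 dB above threshold.
At 3.5:1, output sits 14/3.5 = 4 dB above threshold.
So the signal is attenuated by 14 − 4 = 10 dB.

10 dB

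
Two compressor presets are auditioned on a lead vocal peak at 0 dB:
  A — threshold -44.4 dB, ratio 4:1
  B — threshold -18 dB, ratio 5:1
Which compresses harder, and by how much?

A: overshoot 44.4 dB → output overshoot 11.1 dB → GR 33.3 dB.
B: overshoot 18 dB → output overshoot 3.6 dB → GR 14.4 dB.
A reduces 18.9 dB more.

A, by 18.9 dB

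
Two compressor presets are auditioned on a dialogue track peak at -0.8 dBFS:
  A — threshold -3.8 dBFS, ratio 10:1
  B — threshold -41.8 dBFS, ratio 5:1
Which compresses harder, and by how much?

A: GR = 3 − 3/10 = 2.7 dB.
B: GR = 41 − 41/5 = 32.8 dB.
B reduces 30.1 dB more.

B, by 30.1 dB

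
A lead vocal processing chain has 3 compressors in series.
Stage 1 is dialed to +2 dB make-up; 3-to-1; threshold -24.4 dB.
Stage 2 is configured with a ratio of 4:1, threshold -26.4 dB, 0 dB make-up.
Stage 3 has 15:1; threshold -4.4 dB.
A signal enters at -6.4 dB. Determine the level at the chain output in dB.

-23.9 dB

Stage 1: 18 dB above -24.4 dB, reduced 3:1 to 6 dB above → -18.4 dB; +2 dB make-up → -16.4 dB.
Stage 2: -16.4 dB is 10 dB over -26.4 dB; at 4:1 that becomes 2.5 dB over, giving -23.9 dB.
Stage 3: -23.9 dB ≤ -4.4 dB, so stage 3 doesn't engage; output -23.9 dB.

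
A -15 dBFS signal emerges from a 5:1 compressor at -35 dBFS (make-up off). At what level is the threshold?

-40 dBFS

Gain reduction = -15 − (-35) = 20 dB; output overshoot = GR / (R − 1) = 20 / 4 = 5 dB.
Threshold = output − output overshoot = -35 − 5 = -40 dBFS.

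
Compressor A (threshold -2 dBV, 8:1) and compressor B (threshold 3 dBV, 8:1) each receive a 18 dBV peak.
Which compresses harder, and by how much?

A: GR = 20 − 20/8 = 17.5 dB.
B: GR = 15 − 15/8 = 13.125 dB.
A reduces 4.375 dB more.

A, by 4.375 dB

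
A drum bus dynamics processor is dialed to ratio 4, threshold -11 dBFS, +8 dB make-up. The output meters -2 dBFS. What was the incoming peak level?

Remove make-up: -2 − 8 = -10 dBFS.
The compressed level sits -10 − (-11) = 1 dB over threshold.
Undo the ratio: input overshoot = 1 × 4 = 4 dB, giving input = -7 dBFS.

-7 dBFS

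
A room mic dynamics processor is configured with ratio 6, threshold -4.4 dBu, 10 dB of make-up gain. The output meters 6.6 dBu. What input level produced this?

Remove make-up: 6.6 − 10 = -3.4 dBu.
Post-compression overshoot = -3.4 − (-4.4) = 1 dB.
Before 6:1 compression the overshoot was 1 × 6 = 6 dB, so input = -4.4 + 6 = 1.6 dBu.

1.6 dBu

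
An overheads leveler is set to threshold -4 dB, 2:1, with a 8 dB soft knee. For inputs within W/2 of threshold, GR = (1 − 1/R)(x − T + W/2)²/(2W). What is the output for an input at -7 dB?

-7.03125 dB

x − T + W/2 = -7 − (-4) + 4 = 1.
GR = (1 − 1/2) × 1² / 16 = 0.5 × 1 / 16 = 0.03125 dB.
Output = -7 − 0.03125 = -7.03125 dB.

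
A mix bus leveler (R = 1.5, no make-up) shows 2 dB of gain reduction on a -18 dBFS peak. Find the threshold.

-24 dBFS

Input is 6 dB above T (since output overshoot × R = input overshoot: (-20 − T)·1.5 = -18 − T gives T = -24 dBFS).
Check: -24 + (-18 − (-24))/1.5 = -24 + 4 = -20 dBFS. ✓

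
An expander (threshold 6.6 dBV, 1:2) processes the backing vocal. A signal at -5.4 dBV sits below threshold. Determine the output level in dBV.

Below threshold, a 1:2 expander applies gain = (2−1)×(T − x) of attenuation.
(2−1) × 12 = 12 dB, so output = -5.4 − 12 = -17.4 dBV.

-17.4 dBV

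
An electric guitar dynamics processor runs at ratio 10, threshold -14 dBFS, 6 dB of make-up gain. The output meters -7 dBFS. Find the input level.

-4 dBFS

Stripping the +6 dB make-up gives -13 dBFS at the gain stage.
The compressed level sits -13 − (-14) = 1 dB over threshold.
Undo the ratio: input overshoot = 1 × 10 = 10 dB, giving input = -4 dBFS.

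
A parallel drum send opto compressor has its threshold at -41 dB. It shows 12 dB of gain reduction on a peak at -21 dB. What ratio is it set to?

2.5:1

Input overshoot = -21 − (-41) = 20 dB.
Output overshoot = 20 − 12 = 8 dB.
Ratio = input overshoot / output overshoot = 20 / 8 = 2.5.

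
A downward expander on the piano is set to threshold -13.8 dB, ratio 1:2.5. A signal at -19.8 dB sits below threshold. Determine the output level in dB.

-28.8 dB

Undershoot = (-13.8) − (-19.8) = 6 dB.
At 1:2.5, that expands to 15 dB under threshold.
Output = -13.8 − 15 = -28.8 dB.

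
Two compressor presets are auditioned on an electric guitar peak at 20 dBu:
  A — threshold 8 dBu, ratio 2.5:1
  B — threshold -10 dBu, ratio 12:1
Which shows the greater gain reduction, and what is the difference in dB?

B, by 20.3 dB

A: GR = 12 − 12/2.5 = 7.2 dB.
B: GR = 30 − 30/12 = 27.5 dB.
B applies 20.3 dB more gain reduction.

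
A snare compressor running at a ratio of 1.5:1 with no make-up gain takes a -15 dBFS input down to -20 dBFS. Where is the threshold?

Gain reduction = -15 − (-20) = 5 dB; output overshoot = GR / (R − 1) = 5 / 0.5 = 10 dB.
Threshold = output − output overshoot = -20 − 10 = -30 dBFS.

-30 dBFS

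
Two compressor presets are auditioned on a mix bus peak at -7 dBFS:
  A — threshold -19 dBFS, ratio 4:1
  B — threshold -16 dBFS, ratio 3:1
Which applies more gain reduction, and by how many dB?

A: GR = 12 − 12/4 = 9 dB.
B: GR = 9 − 9/3 = 6 dB.
A applies 3 dB more gain reduction.

A, by 3 dB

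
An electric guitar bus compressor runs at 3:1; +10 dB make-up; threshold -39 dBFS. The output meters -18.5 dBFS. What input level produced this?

Remove make-up: -18.5 − 10 = -28.5 dBFS.
The compressed level sits -28.5 − (-39) = 10.5 dB over threshold.
Input overshoot = R × output overshoot = 31.5 dB → input = -39 + 31.5 = -7.5 dBFS.

-7.5 dBFS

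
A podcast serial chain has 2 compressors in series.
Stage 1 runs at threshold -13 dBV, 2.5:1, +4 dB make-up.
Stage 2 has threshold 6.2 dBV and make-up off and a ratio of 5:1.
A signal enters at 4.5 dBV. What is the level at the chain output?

-2 dBV

Stage 1: 17.5 dB above -13 dBV, reduced 2.5:1 to 7 dB above → -6 dBV; +4 dB make-up → -2 dBV.
Stage 2: -2 dBV ≤ 6.2 dBV, so stage 2 doesn't engage; output -2 dBV.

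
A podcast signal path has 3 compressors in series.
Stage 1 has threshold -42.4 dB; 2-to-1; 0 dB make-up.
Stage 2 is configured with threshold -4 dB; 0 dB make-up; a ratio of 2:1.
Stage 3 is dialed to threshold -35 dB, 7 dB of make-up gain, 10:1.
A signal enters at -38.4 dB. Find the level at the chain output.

-33.4 dB

Stage 1: -38.4 dB is 4 dB over -42.4 dB; at 2:1 that becomes 2 dB over, giving -40.4 dB.
Stage 2: -40.4 dB is at or below the -4 dB threshold — no compression; output -40.4 dB.
Stage 3: below threshold (-40.4 ≤ -35); passes unchanged; make-up brings it to -33.4 dB.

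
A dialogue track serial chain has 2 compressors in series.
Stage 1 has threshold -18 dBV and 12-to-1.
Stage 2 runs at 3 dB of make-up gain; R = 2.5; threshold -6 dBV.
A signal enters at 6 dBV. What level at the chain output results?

-13 dBV

Stage 1: 24 dB above -18 dBV, reduced 12:1 to 2 dB above → -16 dBV.
Stage 2: below threshold (-16 ≤ -6); passes unchanged; make-up brings it to -13 dBV.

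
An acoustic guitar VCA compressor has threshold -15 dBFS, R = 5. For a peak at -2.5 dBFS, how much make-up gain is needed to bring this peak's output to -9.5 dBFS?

3 dB

Without make-up, output = threshold + overshoot/5 = -15 + 2.5 = -12.5 dBFS.
Gap to target: 3 dB.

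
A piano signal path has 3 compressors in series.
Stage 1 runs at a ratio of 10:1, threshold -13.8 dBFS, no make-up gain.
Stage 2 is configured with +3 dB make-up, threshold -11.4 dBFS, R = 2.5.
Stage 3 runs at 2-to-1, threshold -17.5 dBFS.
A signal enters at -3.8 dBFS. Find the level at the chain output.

-13.65 dBFS

Stage 1: overshoot 10 dB → 10/10 = 1 dB → -12.8 dBFS.
Stage 2: -12.8 dBFS is at or below the -11.4 dBFS threshold — no compression; make-up brings it to -9.8 dBFS.
Stage 3: overshoot 7.7 dB → 7.7/2 = 3.85 dB → -13.65 dBFS.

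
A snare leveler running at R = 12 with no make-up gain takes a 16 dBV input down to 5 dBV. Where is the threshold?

Let T be the threshold. Output overshoot = (input overshoot)/R, so 5 − T = (16 − T)/12.
12·(5 − T) = 16 − T → 11·T = 60 − 16 = 44.
T = 44/11 = 4 dBV.

4 dBV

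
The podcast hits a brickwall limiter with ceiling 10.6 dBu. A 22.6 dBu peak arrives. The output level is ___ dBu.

10.6 dBu

The limiter clamps the peak to its 10.6 dBu ceiling.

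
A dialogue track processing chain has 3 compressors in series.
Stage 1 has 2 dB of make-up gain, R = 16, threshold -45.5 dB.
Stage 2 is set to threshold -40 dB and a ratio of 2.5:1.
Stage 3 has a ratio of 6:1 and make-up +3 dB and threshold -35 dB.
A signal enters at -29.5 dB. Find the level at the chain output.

Stage 1: -29.5 dB is 16 dB over -45.5 dB; at 16:1 that becomes 1 dB over, giving -44.5 dB; +2 dB make-up → -42.5 dB.
Stage 2: -42.5 dB ≤ -40 dB, so stage 2 doesn't engage; output -42.5 dB.
Stage 3: -42.5 dB ≤ -35 dB, so stage 3 doesn't engage; make-up brings it to -39.5 dB.

-39.5 dB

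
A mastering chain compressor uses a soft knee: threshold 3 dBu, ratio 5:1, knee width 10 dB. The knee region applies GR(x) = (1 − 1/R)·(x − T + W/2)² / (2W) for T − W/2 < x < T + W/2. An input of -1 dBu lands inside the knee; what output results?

x − T + W/2 = -1 − 3 + 5 = 1.
GR = (1 − 1/5) × 1² / 20 = 0.8 × 1 / 20 = 0.04 dB.
Output = -1 − 0.04 = -1.04 dBu.

-1.04 dBu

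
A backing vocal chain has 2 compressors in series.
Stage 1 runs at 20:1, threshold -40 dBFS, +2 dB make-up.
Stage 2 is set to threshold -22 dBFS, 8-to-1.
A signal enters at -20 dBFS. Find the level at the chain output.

-37 dBFS

Stage 1: 20 dB above -40 dBFS, reduced 20:1 to 1 dB above → -39 dBFS; +2 dB make-up → -37 dBFS.
Stage 2: below threshold (-37 ≤ -22); passes unchanged; output -37 dBFS.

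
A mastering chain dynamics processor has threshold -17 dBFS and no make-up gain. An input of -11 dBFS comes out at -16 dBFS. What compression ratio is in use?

Input overshoot = -11 − (-17) = 6 dB; output overshoot = -16 − (-17) = 1 dB.
Ratio = 6 / 1 = 6.

6:1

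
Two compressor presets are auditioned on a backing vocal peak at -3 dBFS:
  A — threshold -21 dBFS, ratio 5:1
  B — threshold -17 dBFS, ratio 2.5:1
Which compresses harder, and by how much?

A: overshoot 18 dB → output overshoot 3.6 dB → GR 14.4 dB.
B: overshoot 14 dB → output overshoot 5.6 dB → GR 8.4 dB.
A reduces 6 dB more.

A, by 6 dB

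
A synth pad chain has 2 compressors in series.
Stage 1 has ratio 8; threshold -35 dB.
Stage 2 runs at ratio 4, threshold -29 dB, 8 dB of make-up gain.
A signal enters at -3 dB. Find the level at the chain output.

-23 dB

Stage 1: overshoot 32 dB → 32/8 = 4 dB → -31 dB.
Stage 2: below threshold (-31 ≤ -29); passes unchanged; make-up brings it to -23 dB.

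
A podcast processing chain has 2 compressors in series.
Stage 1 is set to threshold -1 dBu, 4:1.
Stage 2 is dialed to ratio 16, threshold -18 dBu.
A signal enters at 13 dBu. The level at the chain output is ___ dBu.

-16.71875 dBu

Stage 1: 13 dBu is 14 dB over -1 dBu; at 4:1 that becomes 3.5 dB over, giving 2.5 dBu.
Stage 2: 2.5 dBu is 20.5 dB over -18 dBu; at 16:1 that becomes 1.28125 dB over, giving -16.71875 dBu.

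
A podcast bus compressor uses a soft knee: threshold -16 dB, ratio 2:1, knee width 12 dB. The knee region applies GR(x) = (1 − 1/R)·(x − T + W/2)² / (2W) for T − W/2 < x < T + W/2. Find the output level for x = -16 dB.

x − T + W/2 = -16 − (-16) + 6 = 6.
GR = (1 − 1/2) × 6² / 24 = 0.5 × 36 / 24 = 0.75 dB.
Output = -16 − 0.75 = -16.75 dB.

-16.75 dB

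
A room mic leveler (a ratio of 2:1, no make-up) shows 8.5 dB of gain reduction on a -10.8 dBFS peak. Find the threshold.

Gain reduction = -10.8 − (-19.3) = 8.5 dB; output overshoot = GR / (R − 1) = 8.5 / 1 = 8.5 dB.
Threshold = output − output overshoot = -19.3 − 8.5 = -27.8 dBFS.

-27.8 dBFS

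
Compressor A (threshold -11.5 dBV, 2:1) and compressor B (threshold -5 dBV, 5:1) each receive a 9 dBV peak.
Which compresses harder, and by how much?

B, by 0.95 dB

A: overshoot 20.5 dB → output overshoot 10.25 dB → GR 10.25 dB.
B: overshoot 14 dB → output overshoot 2.8 dB → GR 11.2 dB.
Difference: 0.95 dB in favour of B.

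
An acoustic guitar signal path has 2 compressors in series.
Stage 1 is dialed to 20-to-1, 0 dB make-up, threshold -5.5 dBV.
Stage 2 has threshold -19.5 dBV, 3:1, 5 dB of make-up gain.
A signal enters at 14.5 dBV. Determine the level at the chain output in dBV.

Stage 1: 20 dB above -5.5 dBV, reduced 20:1 to 1 dB above → -4.5 dBV.
Stage 2: -4.5 dBV is 15 dB over -19.5 dBV; at 3:1 that becomes 5 dB over, giving -14.5 dBV; +5 dB make-up → -9.5 dBV.

-9.5 dBV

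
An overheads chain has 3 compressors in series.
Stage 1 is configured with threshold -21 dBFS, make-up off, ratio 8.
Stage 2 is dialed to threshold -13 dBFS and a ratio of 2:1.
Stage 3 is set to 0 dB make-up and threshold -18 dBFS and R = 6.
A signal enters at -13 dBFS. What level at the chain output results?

Stage 1: 8 dB above -21 dBFS, reduced 8:1 to 1 dB above → -20 dBFS.
Stage 2: -20 dBFS ≤ -13 dBFS, so stage 2 doesn't engage; output -20 dBFS.
Stage 3: -20 dBFS ≤ -18 dBFS, so stage 3 doesn't engage; output -20 dBFS.

-20 dBFS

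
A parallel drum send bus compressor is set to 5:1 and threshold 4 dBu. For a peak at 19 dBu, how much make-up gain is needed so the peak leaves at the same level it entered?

12 dB

Overshoot 15 dB → 15/5 = 3 dB after compression, so the compressed level is 4 + 3 = 7 dBu.
Make-up = target − compressed = 19 − 7 = 12 dB.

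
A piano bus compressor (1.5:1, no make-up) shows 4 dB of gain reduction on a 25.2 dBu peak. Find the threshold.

Let T be the threshold. Output overshoot = (input overshoot)/R, so 21.2 − T = (25.2 − T)/1.5.
1.5·(21.2 − T) = 25.2 − T → 0.5·T = 31.8 − 25.2 = 6.6.
T = 6.6/0.5 = 13.2 dBu.

13.2 dBu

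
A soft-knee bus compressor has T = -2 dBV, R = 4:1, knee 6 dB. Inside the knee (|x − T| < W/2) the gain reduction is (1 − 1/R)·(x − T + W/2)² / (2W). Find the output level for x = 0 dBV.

-1.5625 dBV

x − T + W/2 = 0 − (-2) + 3 = 5.
GR = (1 − 1/4) × 5² / 12 = 0.75 × 25 / 12 = 1.5625 dB.
Output = 0 − 1.5625 = -1.5625 dBV.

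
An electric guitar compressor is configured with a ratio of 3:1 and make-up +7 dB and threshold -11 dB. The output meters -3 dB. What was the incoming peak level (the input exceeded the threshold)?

Before make-up, the level was -3 − 7 = -10 dB.
Post-compression overshoot = -10 − (-11) = 1 dB.
Undo the ratio: input overshoot = 1 × 3 = 3 dB, giving input = -8 dB.

-8 dB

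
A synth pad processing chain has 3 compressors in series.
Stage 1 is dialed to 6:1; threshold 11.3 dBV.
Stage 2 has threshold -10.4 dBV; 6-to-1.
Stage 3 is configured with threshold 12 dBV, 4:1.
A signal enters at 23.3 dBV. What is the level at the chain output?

-6.45 dBV

Stage 1: overshoot 12 dB → 12/6 = 2 dB → 13.3 dBV.
Stage 2: overshoot 23.7 dB → 23.7/6 = 3.95 dB → -6.45 dBV.
Stage 3: -6.45 dBV is at or below the 12 dBV threshold — no compression; output -6.45 dBV.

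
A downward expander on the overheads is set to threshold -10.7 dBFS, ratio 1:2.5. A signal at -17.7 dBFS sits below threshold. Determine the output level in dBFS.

-28.2 dBFS

The input is 7 dB below the -10.7 dBFS threshold.
A 1:2.5 expander multiplies undershoot by 2.5: 7 × 2.5 = 17.5 dB below threshold.
Output = -10.7 − 17.5 = -28.2 dBFS.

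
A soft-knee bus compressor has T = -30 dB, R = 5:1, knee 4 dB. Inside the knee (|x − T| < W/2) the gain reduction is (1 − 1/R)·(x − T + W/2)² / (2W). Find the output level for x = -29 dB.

x − T + W/2 = -29 − (-30) + 2 = 3.
GR = (1 − 1/5) × 3² / 8 = 0.8 × 9 / 8 = 0.9 dB.
Output = -29 − 0.9 = -29.9 dB.

-29.9 dB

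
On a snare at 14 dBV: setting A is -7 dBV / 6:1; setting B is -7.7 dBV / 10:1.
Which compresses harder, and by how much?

B, by 2.03 dB

A: overshoot 21 dB → output overshoot 3.5 dB → GR 17.5 dB.
B: overshoot 21.7 dB → output overshoot 2.17 dB → GR 19.53 dB.
B applies 2.03 dB more gain reduction.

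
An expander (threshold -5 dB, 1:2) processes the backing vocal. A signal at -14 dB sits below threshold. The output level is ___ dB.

Undershoot = (-5) − (-14) = 9 dB.
At 1:2, that expands to 18 dB under threshold.
Output = -5 − 18 = -23 dB.

-23 dB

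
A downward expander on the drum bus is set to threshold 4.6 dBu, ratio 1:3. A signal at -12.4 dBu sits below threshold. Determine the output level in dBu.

-46.4 dBu

The input is 17 dB below the 4.6 dBu threshold.
A 1:3 expander multiplies undershoot by 3: 17 × 3 = 51 dB below threshold.
Output = 4.6 − 51 = -46.4 dBu.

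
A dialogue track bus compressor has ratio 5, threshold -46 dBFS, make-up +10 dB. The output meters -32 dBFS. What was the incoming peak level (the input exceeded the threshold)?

-26 dBFS

Remove make-up: -32 − 10 = -42 dBFS.
Post-compression overshoot = -42 − (-46) = 4 dB.
Input overshoot = R × output overshoot = 20 dB → input = -46 + 20 = -26 dBFS.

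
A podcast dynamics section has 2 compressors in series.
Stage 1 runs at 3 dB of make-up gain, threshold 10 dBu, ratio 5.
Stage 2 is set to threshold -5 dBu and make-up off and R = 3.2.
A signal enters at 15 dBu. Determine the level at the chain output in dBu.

0.9375 dBu

Stage 1: 15 dBu is 5 dB over 10 dBu; at 5:1 that becomes 1 dB over, giving 11 dBu; +3 dB make-up → 14 dBu.
Stage 2: overshoot 19 dB → 19/3.2 = 5.9375 dB → 0.9375 dBu.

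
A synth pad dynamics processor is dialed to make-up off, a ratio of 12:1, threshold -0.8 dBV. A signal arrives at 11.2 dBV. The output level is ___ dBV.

0.2 dBV

Overshoot: 11.2 − (-0.8) = 12 dB.
At 12:1 the overshoot is divided by 12, leaving 1 dB above threshold.
That puts the output at 0.2 dBV.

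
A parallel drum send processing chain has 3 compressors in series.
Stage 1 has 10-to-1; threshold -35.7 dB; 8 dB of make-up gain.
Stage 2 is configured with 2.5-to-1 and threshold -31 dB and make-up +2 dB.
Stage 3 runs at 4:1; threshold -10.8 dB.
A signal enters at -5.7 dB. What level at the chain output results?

Stage 1: -5.7 dB is 30 dB over -35.7 dB; at 10:1 that becomes 3 dB over, giving -32.7 dB; +8 dB make-up → -24.7 dB.
Stage 2: overshoot 6.3 dB → 6.3/2.5 = 2.52 dB → -28.48 dB; +2 dB make-up → -26.48 dB.
Stage 3: below threshold (-26.48 ≤ -10.8); passes unchanged; output -26.48 dB.

-26.48 dB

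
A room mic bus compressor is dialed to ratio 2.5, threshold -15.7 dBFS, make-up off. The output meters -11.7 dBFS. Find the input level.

That's 4 dB above the -15.7 dBFS threshold.
Input overshoot = R × output overshoot = 10 dB → input = -15.7 + 10 = -5.7 dBFS.

-5.7 dBFS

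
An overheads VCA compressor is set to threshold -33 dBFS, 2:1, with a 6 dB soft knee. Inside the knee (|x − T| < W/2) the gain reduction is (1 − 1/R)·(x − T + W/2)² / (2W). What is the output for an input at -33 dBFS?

-33.375 dBFS

x − T + W/2 = -33 − (-33) + 3 = 3.
GR = (1 − 1/2) × 3² / 12 = 0.5 × 9 / 12 = 0.375 dB.
Output = -33 − 0.375 = -33.375 dBFS.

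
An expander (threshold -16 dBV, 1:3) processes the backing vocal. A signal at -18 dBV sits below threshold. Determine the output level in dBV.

-22 dBV

Below threshold, a 1:3 expander applies gain = (3−1)×(T − x) of attenuation.
(3−1) × 2 = 4 dB, so output = -18 − 4 = -22 dBV.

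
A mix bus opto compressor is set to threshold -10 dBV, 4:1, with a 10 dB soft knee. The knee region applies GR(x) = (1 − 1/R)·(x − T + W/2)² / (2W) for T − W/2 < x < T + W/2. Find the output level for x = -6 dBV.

-9.0375 dBV

x − T + W/2 = -6 − (-10) + 5 = 9.
GR = (1 − 1/4) × 9² / 20 = 0.75 × 81 / 20 = 3.0375 dB.
Output = -6 − 3.0375 = -9.0375 dBV.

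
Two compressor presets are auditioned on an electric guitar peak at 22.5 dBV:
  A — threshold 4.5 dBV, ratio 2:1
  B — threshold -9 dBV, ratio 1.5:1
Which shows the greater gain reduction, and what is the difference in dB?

B, by 1.5 dB

A: 18 dB over, compressed to 9 dB over, so 9 dB of GR.
B: 31.5 dB over, compressed to 21 dB over, so 10.5 dB of GR.
B reduces 1.5 dB more.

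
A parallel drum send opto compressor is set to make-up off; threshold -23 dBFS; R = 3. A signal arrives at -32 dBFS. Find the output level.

-32 dBFS is 9 dB below the -23 dBFS threshold, so no gain reduction is applied.
Output = input = -32 dBFS.

-32 dBFS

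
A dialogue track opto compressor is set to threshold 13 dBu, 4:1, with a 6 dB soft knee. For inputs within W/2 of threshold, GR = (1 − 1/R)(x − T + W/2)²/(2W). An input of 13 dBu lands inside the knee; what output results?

x − T + W/2 = 13 − 13 + 3 = 3.
GR = (1 − 1/4) × 3² / 12 = 0.75 × 9 / 12 = 0.5625 dB.
Output = 13 − 0.5625 = 12.4375 dBu.

12.4375 dBu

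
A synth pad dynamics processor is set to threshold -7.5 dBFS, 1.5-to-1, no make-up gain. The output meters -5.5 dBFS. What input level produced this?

That's 2 dB above the -7.5 dBFS threshold.
Before 1.5:1 compression the overshoot was 2 × 1.5 = 3 dB, so input = -7.5 + 3 = -4.5 dBFS.

-4.5 dBFS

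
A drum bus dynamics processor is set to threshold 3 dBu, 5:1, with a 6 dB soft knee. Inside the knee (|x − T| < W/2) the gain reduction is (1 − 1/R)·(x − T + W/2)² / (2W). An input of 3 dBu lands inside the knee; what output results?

x − T + W/2 = 3 − 3 + 3 = 3.
GR = (1 − 1/5) × 3² / 12 = 0.8 × 9 / 12 = 0.6 dB.
Output = 3 − 0.6 = 2.4 dBu.

2.4 dBu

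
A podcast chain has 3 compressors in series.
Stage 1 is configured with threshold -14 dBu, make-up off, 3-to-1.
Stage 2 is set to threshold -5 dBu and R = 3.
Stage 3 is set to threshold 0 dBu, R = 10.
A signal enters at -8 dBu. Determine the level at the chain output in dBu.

-12 dBu

Stage 1: -8 dBu is 6 dB over -14 dBu; at 3:1 that becomes 2 dB over, giving -12 dBu.
Stage 2: -12 dBu ≤ -5 dBu, so stage 2 doesn't engage; output -12 dBu.
Stage 3: -12 dBu ≤ 0 dBu, so stage 3 doesn't engage; output -12 dBu.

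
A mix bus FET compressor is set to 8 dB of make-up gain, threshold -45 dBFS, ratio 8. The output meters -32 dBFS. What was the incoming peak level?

Stripping the +8 dB make-up gives -40 dBFS at the gain stage.
The compressed level sits -40 − (-45) = 5 dB over threshold.
Before 8:1 compression the overshoot was 5 × 8 = 40 dB, so input = -45 + 40 = -5 dBFS.

-5 dBFS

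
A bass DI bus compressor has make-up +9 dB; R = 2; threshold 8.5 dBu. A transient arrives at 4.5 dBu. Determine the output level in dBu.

13.5 dBu

4.5 dBu is 4 dB below the 8.5 dBu threshold, so no gain reduction is applied.
Make-up gain adds 9 dB: 4.5 + 9 = 13.5 dBu.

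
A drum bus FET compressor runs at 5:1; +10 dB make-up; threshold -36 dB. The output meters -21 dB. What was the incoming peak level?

Stripping the +10 dB make-up gives -31 dB at the gain stage.
That's 5 dB above the -36 dB threshold.
Before 5:1 compression the overshoot was 5 × 5 = 25 dB, so input = -36 + 25 = -11 dB.

-11 dB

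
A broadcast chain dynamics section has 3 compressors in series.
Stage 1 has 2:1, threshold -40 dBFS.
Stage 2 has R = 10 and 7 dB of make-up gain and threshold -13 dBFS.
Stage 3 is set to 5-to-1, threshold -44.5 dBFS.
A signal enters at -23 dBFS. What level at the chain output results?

-40.5 dBFS

Stage 1: -23 dBFS is 17 dB over -40 dBFS; at 2:1 that becomes 8.5 dB over, giving -31.5 dBFS.
Stage 2: -31.5 dBFS ≤ -13 dBFS, so stage 2 doesn't engage; make-up brings it to -24.5 dBFS.
Stage 3: 20 dB above -44.5 dBFS, reduced 5:1 to 4 dB above → -40.5 dBFS.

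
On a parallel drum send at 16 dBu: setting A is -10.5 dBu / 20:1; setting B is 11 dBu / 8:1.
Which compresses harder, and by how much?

A, by 20.8 dB

A: GR = 26.5 − 26.5/20 = 25.175 dB.
B: GR = 5 − 5/8 = 4.375 dB.
A reduces 20.8 dB more.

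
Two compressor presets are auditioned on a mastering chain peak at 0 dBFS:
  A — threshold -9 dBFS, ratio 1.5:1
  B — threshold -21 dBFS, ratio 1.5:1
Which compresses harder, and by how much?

B, by 4 dB

A: 9 dB over, compressed to 6 dB over, so 3 dB of GR.
B: 21 dB over, compressed to 14 dB over, so 7 dB of GR.
B applies 4 dB more gain reduction.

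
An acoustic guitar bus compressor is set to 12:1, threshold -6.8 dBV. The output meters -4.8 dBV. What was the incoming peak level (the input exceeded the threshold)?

17.2 dBV

That's 2 dB above the -6.8 dBV threshold.
Input overshoot = R × output overshoot = 24 dB → input = -6.8 + 24 = 17.2 dBV.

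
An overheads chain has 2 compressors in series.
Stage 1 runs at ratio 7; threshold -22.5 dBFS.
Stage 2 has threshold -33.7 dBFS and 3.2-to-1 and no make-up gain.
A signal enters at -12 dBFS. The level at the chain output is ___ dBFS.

-29.73125 dBFS

Stage 1: overshoot 10.5 dB → 10.5/7 = 1.5 dB → -21 dBFS.
Stage 2: 12.7 dB above -33.7 dBFS, reduced 3.2:1 to 3.96875 dB above → -29.73125 dBFS.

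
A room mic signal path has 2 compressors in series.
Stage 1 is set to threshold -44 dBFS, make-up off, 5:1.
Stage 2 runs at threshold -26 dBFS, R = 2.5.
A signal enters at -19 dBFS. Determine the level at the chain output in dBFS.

Stage 1: 25 dB above -44 dBFS, reduced 5:1 to 5 dB above → -39 dBFS.
Stage 2: -39 dBFS is at or below the -26 dBFS threshold — no compression; output -39 dBFS.

-39 dBFS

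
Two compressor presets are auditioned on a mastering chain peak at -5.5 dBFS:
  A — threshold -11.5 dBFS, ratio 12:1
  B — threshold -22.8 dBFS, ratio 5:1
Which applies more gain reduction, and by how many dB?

B, by 8.34 dB

A: 6 dB over, compressed to 0.5 dB over, so 5.5 dB of GR.
B: 17.3 dB over, compressed to 3.46 dB over, so 13.84 dB of GR.
Difference: 8.34 dB in favour of B.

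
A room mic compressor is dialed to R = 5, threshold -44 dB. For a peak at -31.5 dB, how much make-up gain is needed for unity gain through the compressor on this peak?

Without make-up, output = threshold + overshoot/5 = -44 + 2.5 = -41.5 dB.
Gap to target: 10 dB.

10 dB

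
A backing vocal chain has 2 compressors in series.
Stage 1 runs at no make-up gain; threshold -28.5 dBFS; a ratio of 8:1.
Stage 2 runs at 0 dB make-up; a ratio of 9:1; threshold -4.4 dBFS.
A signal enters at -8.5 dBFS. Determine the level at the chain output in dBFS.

-26 dBFS

Stage 1: 20 dB above -28.5 dBFS, reduced 8:1 to 2.5 dB above → -26 dBFS.
Stage 2: -26 dBFS ≤ -4.4 dBFS, so stage 2 doesn't engage; output -26 dBFS.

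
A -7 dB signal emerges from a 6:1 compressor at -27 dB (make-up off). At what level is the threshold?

Let T be the threshold. Output overshoot = (input overshoot)/R, so -27 − T = (-7 − T)/6.
6·(-27 − T) = -7 − T → 5·T = -162 − (-7) = -155.
T = -155/5 = -31 dB.

-31 dB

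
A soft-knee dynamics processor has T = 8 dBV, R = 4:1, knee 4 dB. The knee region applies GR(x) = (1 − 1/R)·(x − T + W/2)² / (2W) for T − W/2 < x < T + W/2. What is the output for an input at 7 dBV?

6.90625 dBV

x − T + W/2 = 7 − 8 + 2 = 1.
GR = (1 − 1/4) × 1² / 8 = 0.75 × 1 / 8 = 0.09375 dB.
Output = 7 − 0.09375 = 6.90625 dBV.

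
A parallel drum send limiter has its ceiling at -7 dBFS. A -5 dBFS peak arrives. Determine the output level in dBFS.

-7 dBFS

A brickwall limiter is an ∞:1 compressor: any input above the ceiling is clamped to -7 dBFS.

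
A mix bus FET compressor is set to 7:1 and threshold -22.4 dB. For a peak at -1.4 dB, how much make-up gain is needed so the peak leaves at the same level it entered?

Without make-up, output = threshold + overshoot/7 = -22.4 + 3 = -19.4 dB.
Gap to target: 18 dB.

18 dB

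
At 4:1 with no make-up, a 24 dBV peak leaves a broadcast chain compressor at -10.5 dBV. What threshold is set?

Let T be the threshold. Output overshoot = (input overshoot)/R, so -10.5 − T = (24 − T)/4.
4·(-10.5 − T) = 24 − T → 3·T = -42 − 24 = -66.
T = -66/3 = -22 dBV.

-22 dBV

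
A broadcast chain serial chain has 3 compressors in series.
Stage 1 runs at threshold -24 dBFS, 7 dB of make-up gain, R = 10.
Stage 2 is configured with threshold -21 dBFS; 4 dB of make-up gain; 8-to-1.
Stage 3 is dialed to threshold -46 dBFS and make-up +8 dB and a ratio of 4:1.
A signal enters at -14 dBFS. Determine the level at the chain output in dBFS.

-30.59375 dBFS

Stage 1: 10 dB above -24 dBFS, reduced 10:1 to 1 dB above → -23 dBFS; +7 dB make-up → -16 dBFS.
Stage 2: -16 dBFS is 5 dB over -21 dBFS; at 8:1 that becomes 0.625 dB over, giving -20.375 dBFS; +4 dB make-up → -16.375 dBFS.
Stage 3: -16.375 dBFS is 29.625 dB over -46 dBFS; at 4:1 that becomes 7.40625 dB over, giving -38.59375 dBFS; +8 dB make-up → -30.59375 dBFS.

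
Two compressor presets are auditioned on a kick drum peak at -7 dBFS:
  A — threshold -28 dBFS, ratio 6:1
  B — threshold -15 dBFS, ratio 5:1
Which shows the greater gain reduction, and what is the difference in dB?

A, by 11.1 dB

A: 21 dB over, compressed to 3.5 dB over, so 17.5 dB of GR.
B: 8 dB over, compressed to 1.6 dB over, so 6.4 dB of GR.
Difference: 11.1 dB in favour of A.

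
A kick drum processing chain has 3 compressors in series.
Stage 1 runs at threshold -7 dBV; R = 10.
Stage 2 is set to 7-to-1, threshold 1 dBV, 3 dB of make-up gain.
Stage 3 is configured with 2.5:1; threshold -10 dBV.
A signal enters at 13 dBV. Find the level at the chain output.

Stage 1: overshoot 20 dB → 20/10 = 2 dB → -5 dBV.
Stage 2: below threshold (-5 ≤ 1); passes unchanged; make-up brings it to -2 dBV.
Stage 3: 8 dB above -10 dBV, reduced 2.5:1 to 3.2 dB above → -6.8 dBV.

-6.8 dBV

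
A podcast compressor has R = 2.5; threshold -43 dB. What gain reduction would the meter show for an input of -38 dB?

-38 dB exceeds the threshold by 5 dB.
At 2.5:1, output sits 5/2.5 = 2 dB above threshold.
GR = overshoot in − overshoot out = 5 − 2 = 3 dB.

3 dB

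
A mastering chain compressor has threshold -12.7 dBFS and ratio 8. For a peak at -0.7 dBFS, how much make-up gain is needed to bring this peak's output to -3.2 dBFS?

8 dB

Overshoot 12 dB → 12/8 = 1.5 dB after compression, so the compressed level is -12.7 + 1.5 = -11.2 dBFS.
Make-up = target − compressed = -3.2 − (-11.2) = 8 dB.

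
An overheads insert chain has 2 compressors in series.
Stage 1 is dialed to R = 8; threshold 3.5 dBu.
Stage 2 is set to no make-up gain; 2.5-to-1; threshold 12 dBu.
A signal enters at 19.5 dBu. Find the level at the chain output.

Stage 1: 19.5 dBu is 16 dB over 3.5 dBu; at 8:1 that becomes 2 dB over, giving 5.5 dBu.
Stage 2: below threshold (5.5 ≤ 12); passes unchanged; output 5.5 dBu.

5.5 dBu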